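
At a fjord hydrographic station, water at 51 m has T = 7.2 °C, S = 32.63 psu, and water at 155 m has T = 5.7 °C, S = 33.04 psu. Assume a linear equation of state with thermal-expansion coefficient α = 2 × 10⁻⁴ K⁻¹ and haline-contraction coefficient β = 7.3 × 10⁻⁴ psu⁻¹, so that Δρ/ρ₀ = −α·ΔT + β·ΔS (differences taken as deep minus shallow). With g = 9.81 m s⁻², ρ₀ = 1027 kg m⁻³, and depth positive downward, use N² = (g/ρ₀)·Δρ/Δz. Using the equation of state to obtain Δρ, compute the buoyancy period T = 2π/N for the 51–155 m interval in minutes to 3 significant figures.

ΔT = -1.5 K, ΔS = +0.41 psu (deep − shallow).
Δρ/ρ₀ = −αΔT + βΔS = 3.00 × 10⁻⁴ + 2.993 × 10⁻⁴ = 5.993 × 10⁻⁴, so Δρ ≈ 0.6155 kg m⁻³.
N² = (g/ρ₀)·Δρ/Δz = g·(Δρ/ρ₀)/Δz = 9.81 × 5.993 × 10⁻⁴ / 104 = 5.6530 × 10⁻⁵ s⁻².
N = √(5.6530 × 10⁻⁵) = 7.5186 × 10⁻³ rad s⁻¹ → T = 2π/N = 835.69 s = 13.928 min ≈ 13.9 min.

13.9 min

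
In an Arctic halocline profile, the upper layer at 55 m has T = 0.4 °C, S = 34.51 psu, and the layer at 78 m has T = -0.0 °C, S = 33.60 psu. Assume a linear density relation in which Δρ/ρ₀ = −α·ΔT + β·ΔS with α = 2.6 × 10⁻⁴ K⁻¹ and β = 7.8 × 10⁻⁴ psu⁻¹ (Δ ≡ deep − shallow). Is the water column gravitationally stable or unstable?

unstable

ΔT = -0.0 − 0.4 = -0.4 K and ΔS = 33.60 − 34.51 = -0.91 psu (deep − shallow).
−αΔT = 1.04 × 10⁻⁴; βΔS = -7.098 × 10⁻⁴; sum Δρ/ρ₀ = -6.058 × 10⁻⁴.
Δρ/ρ₀ < 0, so Δρ < 0: deeper water is lighter → statically unstable; the column would overturn.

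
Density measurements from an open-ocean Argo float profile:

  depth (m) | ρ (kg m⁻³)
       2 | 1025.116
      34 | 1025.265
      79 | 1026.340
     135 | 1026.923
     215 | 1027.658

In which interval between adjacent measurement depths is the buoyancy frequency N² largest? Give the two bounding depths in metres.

34–79 m

Compute the density gradient over each adjacent pair:
  2–34 m: Δρ/Δz = 0.149/32 = 4.7 × 10⁻³ kg m⁻⁴
  34–79 m: Δρ/Δz = 1.075/45 = 0.024 kg m⁻⁴
  79–135 m: Δρ/Δz = 0.583/56 = 0.010 kg m⁻⁴
  135–215 m: Δρ/Δz = 0.735/80 = 9.2 × 10⁻³ kg m⁻⁴
The largest gradient is in the 34–79 m interval — the pycnocline.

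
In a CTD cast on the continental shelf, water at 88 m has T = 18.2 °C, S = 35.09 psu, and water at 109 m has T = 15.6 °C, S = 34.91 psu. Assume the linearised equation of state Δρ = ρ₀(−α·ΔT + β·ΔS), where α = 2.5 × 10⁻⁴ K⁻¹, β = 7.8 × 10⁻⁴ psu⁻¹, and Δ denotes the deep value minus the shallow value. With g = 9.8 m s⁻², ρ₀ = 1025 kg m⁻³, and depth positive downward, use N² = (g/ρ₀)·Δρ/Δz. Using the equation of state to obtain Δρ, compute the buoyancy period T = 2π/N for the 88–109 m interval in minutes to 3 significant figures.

6.79 min

ΔT = -2.6 K, ΔS = -0.18 psu (deep − shallow).
Δρ/ρ₀ = −αΔT + βΔS = 6.50 × 10⁻⁴ − 1.404 × 10⁻⁴ = 5.096 × 10⁻⁴, so Δρ ≈ 0.5223 kg m⁻³.
N² = (g/ρ₀)·Δρ/Δz = g·(Δρ/ρ₀)/Δz = 9.8 × 5.096 × 10⁻⁴ / 21 = 2.3781 × 10⁻⁴ s⁻².
N = √(2.3781 × 10⁻⁴) = 0.015421 rad s⁻¹ → T = 2π/N = 407.44 s = 6.7907 min ≈ 6.79 min.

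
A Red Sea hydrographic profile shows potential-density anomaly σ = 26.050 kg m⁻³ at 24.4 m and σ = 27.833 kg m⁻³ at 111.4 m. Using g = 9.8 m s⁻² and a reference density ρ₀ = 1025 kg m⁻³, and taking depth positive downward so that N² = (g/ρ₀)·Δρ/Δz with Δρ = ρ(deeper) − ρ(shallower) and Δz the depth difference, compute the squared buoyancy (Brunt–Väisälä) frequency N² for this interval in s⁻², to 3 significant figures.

Δρ = 1027.833 − 1026.050 = 1.783 kg m⁻³ over Δz = 111.4 − 24.4 = 87 m.
N² = (9.8/1025) × (1.783/87) = 1.9595 × 10⁻⁴ s⁻² ≈ 1.96 × 10⁻⁴ s⁻².

1.96 × 10⁻⁴ s⁻²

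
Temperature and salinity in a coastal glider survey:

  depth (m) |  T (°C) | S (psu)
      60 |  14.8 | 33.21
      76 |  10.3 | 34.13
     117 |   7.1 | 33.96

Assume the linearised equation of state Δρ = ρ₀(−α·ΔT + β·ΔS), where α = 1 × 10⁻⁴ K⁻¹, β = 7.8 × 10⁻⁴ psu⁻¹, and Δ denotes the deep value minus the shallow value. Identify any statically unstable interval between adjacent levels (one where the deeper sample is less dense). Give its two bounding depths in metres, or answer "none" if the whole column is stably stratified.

none

Evaluate Δρ/ρ₀ = −αΔT + βΔS across each adjacent pair:
  60–76 m: −αΔT+βΔS = −(1 × 10⁻⁴)(-4.5)+(7.8 × 10⁻⁴)(+0.92) = 1.2 × 10⁻³ → stable
  76–117 m: −αΔT+βΔS = −(1 × 10⁻⁴)(-3.2)+(7.8 × 10⁻⁴)(-0.17) = 1.9 × 10⁻⁴ → stable
Every interval has Δρ > 0: the column is stably stratified throughout.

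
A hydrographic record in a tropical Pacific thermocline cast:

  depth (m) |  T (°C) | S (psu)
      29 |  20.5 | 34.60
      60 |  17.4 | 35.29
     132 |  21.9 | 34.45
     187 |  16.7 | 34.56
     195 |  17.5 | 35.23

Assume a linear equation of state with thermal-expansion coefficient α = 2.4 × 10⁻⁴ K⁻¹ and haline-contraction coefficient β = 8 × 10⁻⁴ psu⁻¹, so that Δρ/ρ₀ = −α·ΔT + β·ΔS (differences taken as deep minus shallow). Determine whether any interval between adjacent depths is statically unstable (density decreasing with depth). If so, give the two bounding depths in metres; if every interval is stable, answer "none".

60–132 m

Evaluate Δρ/ρ₀ = −αΔT + βΔS across each adjacent pair:
  29–60 m: −αΔT+βΔS = −(2.4 × 10⁻⁴)(-3.1)+(8 × 10⁻⁴)(+0.69) = 1.3 × 10⁻³ → stable
  60–132 m: −αΔT+βΔS = −(2.4 × 10⁻⁴)(+4.5)+(8 × 10⁻⁴)(-0.84) = -1.8 × 10⁻³ → UNSTABLE
  132–187 m: −αΔT+βΔS = −(2.4 × 10⁻⁴)(-5.2)+(8 × 10⁻⁴)(+0.11) = 1.3 × 10⁻³ → stable
  187–195 m: −αΔT+βΔS = −(2.4 × 10⁻⁴)(+0.8)+(8 × 10⁻⁴)(+0.67) = 3.4 × 10⁻⁴ → stable
The 60–132 m interval has Δρ < 0: lighter water underlies denser water.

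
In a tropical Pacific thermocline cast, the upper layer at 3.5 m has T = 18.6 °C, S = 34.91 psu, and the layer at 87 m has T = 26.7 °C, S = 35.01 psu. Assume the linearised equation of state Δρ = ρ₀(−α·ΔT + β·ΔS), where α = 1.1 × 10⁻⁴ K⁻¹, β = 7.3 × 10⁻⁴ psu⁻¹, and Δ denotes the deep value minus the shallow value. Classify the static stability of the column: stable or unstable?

unstable

ΔT = 26.7 − 18.6 = +8.1 K and ΔS = 35.01 − 34.91 = +0.10 psu (deep − shallow).
−αΔT = -8.91 × 10⁻⁴; βΔS = 7.30 × 10⁻⁵; sum Δρ/ρ₀ = -8.18 × 10⁻⁴.
Δρ/ρ₀ < 0, so Δρ < 0: deeper water is lighter → statically unstable; the column would overturn.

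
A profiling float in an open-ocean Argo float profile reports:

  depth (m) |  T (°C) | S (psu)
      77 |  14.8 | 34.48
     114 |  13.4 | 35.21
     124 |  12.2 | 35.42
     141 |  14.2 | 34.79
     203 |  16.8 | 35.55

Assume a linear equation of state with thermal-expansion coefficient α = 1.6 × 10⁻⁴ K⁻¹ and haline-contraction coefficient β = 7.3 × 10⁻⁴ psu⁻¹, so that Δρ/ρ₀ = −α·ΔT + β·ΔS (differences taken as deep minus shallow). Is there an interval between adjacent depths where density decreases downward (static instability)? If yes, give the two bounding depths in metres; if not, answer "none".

Evaluate Δρ/ρ₀ = −αΔT + βΔS across each adjacent pair:
  77–114 m: −αΔT+βΔS = −(1.6 × 10⁻⁴)(-1.4)+(7.3 × 10⁻⁴)(+0.73) = 7.6 × 10⁻⁴ → stable
  114–124 m: −αΔT+βΔS = −(1.6 × 10⁻⁴)(-1.2)+(7.3 × 10⁻⁴)(+0.21) = 3.5 × 10⁻⁴ → stable
  124–141 m: −αΔT+βΔS = −(1.6 × 10⁻⁴)(+2.0)+(7.3 × 10⁻⁴)(-0.63) = -7.8 × 10⁻⁴ → UNSTABLE
  141–203 m: −αΔT+βΔS = −(1.6 × 10⁻⁴)(+2.6)+(7.3 × 10⁻⁴)(+0.76) = 1.4 × 10⁻⁴ → stable
The 124–141 m interval has Δρ < 0: lighter water underlies denser water.

124–141 m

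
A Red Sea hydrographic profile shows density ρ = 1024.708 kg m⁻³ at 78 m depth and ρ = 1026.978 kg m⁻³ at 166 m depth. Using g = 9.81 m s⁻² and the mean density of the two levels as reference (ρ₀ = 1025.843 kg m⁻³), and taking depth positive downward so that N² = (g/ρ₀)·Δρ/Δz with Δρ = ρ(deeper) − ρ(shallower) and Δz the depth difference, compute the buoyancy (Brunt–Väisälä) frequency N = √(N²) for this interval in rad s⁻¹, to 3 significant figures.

Δρ = 1026.978 − 1024.708 = 2.270 kg m⁻³ over Δz = 166 − 78 = 88 m.
N² = (9.81/1025.843) × (2.270/88) = 2.4668 × 10⁻⁴ s⁻².
N = √(2.4668 × 10⁻⁴) = 0.015706 rad s⁻¹ ≈ 0.0157 rad s⁻¹.
A positive N² confirms static stability across the interval.

0.0157 rad s⁻¹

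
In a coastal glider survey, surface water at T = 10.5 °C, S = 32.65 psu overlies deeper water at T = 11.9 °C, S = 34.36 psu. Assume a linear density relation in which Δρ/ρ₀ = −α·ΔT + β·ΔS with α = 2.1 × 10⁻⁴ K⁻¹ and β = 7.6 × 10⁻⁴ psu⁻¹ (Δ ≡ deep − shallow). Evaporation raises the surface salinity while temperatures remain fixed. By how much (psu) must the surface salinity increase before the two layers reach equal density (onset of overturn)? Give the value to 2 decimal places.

1.32 psu

Neutral buoyancy requires −α(T_deep − T_surf) + β(S_deep − S_surf′) = 0.
S_surf′ = S_deep − (α/β)·ΔT = 34.36 − (2.1 × 10⁻⁴/7.6 × 10⁻⁴)·(+1.4) = 33.9732 psu.
Increase required: 33.9732 − 32.65 = 1.3232 psu.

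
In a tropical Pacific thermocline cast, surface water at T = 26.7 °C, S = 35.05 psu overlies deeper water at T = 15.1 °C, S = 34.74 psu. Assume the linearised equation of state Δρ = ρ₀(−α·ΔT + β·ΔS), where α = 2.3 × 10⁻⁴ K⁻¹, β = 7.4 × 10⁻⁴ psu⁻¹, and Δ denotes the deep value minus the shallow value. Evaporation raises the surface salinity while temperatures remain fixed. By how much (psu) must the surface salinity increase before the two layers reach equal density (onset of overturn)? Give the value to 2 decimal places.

3.30 psu

Neutral buoyancy requires −α(T_deep − T_surf) + β(S_deep − S_surf′) = 0.
S_surf′ = S_deep − (α/β)·ΔT = 34.74 − (2.3 × 10⁻⁴/7.4 × 10⁻⁴)·(-11.6) = 38.3454 psu.
Increase required: 38.3454 − 35.05 = 3.2954 psu.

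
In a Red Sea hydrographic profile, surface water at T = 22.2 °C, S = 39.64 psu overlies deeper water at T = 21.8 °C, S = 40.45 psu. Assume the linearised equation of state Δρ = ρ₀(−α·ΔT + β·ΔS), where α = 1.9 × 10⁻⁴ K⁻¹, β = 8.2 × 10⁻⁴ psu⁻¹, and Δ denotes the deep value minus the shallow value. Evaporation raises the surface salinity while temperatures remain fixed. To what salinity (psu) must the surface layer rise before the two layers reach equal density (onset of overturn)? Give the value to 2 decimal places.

Neutral buoyancy requires −α(T_deep − T_surf) + β(S_deep − S_surf′) = 0.
S_surf′ = S_deep − (α/β)·ΔT = 40.45 − (1.9 × 10⁻⁴/8.2 × 10⁻⁴)·(-0.4) = 40.5427 psu.
Increase required: 40.5427 − 39.64 = 0.9027 psu.

40.54 psu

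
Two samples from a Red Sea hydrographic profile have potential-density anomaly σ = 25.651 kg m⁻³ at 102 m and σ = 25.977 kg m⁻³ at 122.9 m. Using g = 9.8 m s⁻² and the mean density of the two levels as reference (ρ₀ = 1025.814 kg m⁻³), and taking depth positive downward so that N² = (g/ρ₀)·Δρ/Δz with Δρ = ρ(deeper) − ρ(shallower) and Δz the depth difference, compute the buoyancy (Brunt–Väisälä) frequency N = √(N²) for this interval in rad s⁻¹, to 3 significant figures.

Δρ = 1025.977 − 1025.651 = 0.326 kg m⁻³ over Δz = 122.9 − 102 = 20.9 m.
N² = (9.8/1025.814) × (0.326/20.9) = 1.4901 × 10⁻⁴ s⁻².
N = √(1.4901 × 10⁻⁴) = 0.012207 rad s⁻¹ ≈ 0.0122 rad s⁻¹.

0.0122 rad s⁻¹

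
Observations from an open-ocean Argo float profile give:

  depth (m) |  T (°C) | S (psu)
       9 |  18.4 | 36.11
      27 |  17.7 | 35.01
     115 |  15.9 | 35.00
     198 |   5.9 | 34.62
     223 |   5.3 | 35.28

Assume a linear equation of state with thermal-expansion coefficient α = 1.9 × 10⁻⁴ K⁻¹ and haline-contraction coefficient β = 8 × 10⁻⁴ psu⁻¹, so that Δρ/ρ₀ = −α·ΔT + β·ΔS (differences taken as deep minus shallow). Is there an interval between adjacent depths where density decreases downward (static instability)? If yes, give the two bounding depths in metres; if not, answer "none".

9–27 m

Evaluate Δρ/ρ₀ = −αΔT + βΔS across each adjacent pair:
  9–27 m: −αΔT+βΔS = −(1.9 × 10⁻⁴)(-0.7)+(8 × 10⁻⁴)(-1.10) = -7.5 × 10⁻⁴ → UNSTABLE
  27–115 m: −αΔT+βΔS = −(1.9 × 10⁻⁴)(-1.8)+(8 × 10⁻⁴)(-0.01) = 3.3 × 10⁻⁴ → stable
  115–198 m: −αΔT+βΔS = −(1.9 × 10⁻⁴)(-10.0)+(8 × 10⁻⁴)(-0.38) = 1.6 × 10⁻³ → stable
  198–223 m: −αΔT+βΔS = −(1.9 × 10⁻⁴)(-0.6)+(8 × 10⁻⁴)(+0.66) = 6.4 × 10⁻⁴ → stable
The 9–27 m interval has Δρ < 0: lighter water underlies denser water.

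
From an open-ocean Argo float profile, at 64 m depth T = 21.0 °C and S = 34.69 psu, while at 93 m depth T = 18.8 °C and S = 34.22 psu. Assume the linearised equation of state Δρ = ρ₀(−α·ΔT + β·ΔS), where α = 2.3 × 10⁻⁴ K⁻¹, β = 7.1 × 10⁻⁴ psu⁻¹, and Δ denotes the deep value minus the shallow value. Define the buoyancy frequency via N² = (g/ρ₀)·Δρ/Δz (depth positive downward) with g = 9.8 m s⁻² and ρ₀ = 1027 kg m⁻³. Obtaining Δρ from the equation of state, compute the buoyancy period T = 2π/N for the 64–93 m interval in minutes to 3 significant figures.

ΔT = -2.2 K, ΔS = -0.47 psu (deep − shallow).
Δρ/ρ₀ = −αΔT + βΔS = 5.06 × 10⁻⁴ − 3.337 × 10⁻⁴ = 1.723 × 10⁻⁴, so Δρ ≈ 0.1770 kg m⁻³.
N² = (g/ρ₀)·Δρ/Δz = g·(Δρ/ρ₀)/Δz = 9.8 × 1.723 × 10⁻⁴ / 29 = 5.8226 × 10⁻⁵ s⁻².
N = √(5.8226 × 10⁻⁵) = 7.6306 × 10⁻³ rad s⁻¹ → T = 2π/N = 823.42 s = 13.724 min ≈ 13.7 min.

13.7 min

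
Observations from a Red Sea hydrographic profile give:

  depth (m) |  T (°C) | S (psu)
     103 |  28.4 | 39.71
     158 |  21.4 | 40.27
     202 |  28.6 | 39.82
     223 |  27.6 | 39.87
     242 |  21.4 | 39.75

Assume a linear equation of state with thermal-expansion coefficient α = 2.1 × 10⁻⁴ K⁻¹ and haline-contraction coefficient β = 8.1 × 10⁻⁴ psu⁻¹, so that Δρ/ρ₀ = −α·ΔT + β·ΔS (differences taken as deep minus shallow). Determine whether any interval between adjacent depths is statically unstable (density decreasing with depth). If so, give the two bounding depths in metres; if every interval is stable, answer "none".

Evaluate Δρ/ρ₀ = −αΔT + βΔS across each adjacent pair:
  103–158 m: −αΔT+βΔS = −(2.1 × 10⁻⁴)(-7.0)+(8.1 × 10⁻⁴)(+0.56) = 1.9 × 10⁻³ → stable
  158–202 m: −αΔT+βΔS = −(2.1 × 10⁻⁴)(+7.2)+(8.1 × 10⁻⁴)(-0.45) = -1.9 × 10⁻³ → UNSTABLE
  202–223 m: −αΔT+βΔS = −(2.1 × 10⁻⁴)(-1.0)+(8.1 × 10⁻⁴)(+0.05) = 2.5 × 10⁻⁴ → stable
  223–242 m: −αΔT+βΔS = −(2.1 × 10⁻⁴)(-6.2)+(8.1 × 10⁻⁴)(-0.12) = 1.2 × 10⁻³ → stable
The 158–202 m interval has Δρ < 0: lighter water underlies denser water.

158–202 m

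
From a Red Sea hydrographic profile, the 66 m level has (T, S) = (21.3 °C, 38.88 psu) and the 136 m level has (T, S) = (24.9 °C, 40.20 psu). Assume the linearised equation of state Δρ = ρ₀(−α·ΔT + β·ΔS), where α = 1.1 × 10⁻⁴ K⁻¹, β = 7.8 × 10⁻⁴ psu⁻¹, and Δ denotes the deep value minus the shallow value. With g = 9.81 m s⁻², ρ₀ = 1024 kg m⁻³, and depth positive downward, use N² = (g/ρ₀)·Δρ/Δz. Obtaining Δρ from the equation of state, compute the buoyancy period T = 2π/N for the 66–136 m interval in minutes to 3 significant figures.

ΔT = +3.6 K, ΔS = +1.32 psu (deep − shallow).
Δρ/ρ₀ = −αΔT + βΔS = -3.96 × 10⁻⁴ + 1.0296 × 10⁻³ = 6.336 × 10⁻⁴, so Δρ ≈ 0.6488 kg m⁻³.
N² = (g/ρ₀)·Δρ/Δz = g·(Δρ/ρ₀)/Δz = 9.81 × 6.336 × 10⁻⁴ / 70 = 8.8795 × 10⁻⁵ s⁻².
N = √(8.8795 × 10⁻⁵) = 9.4231 × 10⁻³ rad s⁻¹ → T = 2π/N = 666.79 s = 11.113 min ≈ 11.1 min.

11.1 min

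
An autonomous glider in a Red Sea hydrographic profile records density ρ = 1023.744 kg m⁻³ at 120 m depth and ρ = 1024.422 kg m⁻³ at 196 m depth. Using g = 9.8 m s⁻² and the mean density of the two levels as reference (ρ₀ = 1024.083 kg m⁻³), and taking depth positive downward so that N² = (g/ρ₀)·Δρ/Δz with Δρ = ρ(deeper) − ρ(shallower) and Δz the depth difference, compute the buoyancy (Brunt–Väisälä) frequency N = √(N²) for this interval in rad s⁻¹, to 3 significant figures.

Δρ = 1024.422 − 1023.744 = 0.678 kg m⁻³ over Δz = 196 − 120 = 76 m.
N² = (9.8/1024.083) × (0.678/76) = 8.5370 × 10⁻⁵ s⁻².
N = √(8.5370 × 10⁻⁵) = 9.2396 × 10⁻³ rad s⁻¹ ≈ 9.24 × 10⁻³ rad s⁻¹.

9.24 × 10⁻³ rad s⁻¹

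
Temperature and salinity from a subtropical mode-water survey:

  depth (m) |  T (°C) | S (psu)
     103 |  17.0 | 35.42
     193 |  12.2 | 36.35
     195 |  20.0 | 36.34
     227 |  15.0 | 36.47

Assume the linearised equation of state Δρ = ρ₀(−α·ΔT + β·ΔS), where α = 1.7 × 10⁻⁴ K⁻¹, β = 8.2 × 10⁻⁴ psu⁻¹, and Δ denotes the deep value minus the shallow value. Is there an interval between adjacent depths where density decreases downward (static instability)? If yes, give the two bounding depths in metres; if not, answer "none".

193–195 m

Evaluate Δρ/ρ₀ = −αΔT + βΔS across each adjacent pair:
  103–193 m: −αΔT+βΔS = −(1.7 × 10⁻⁴)(-4.8)+(8.2 × 10⁻⁴)(+0.93) = 1.6 × 10⁻³ → stable
  193–195 m: −αΔT+βΔS = −(1.7 × 10⁻⁴)(+7.8)+(8.2 × 10⁻⁴)(-0.01) = -1.3 × 10⁻³ → UNSTABLE
  195–227 m: −αΔT+βΔS = −(1.7 × 10⁻⁴)(-5.0)+(8.2 × 10⁻⁴)(+0.13) = 9.6 × 10⁻⁴ → stable
The 193–195 m interval has Δρ < 0: lighter water underlies denser water.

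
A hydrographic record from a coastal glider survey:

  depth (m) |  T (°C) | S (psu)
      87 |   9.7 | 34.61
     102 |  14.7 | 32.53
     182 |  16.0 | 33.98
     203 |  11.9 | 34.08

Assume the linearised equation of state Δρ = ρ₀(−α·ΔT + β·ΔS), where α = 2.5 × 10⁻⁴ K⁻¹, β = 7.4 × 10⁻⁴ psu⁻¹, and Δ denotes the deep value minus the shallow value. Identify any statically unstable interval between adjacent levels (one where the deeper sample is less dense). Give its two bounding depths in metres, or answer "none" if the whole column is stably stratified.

Evaluate Δρ/ρ₀ = −αΔT + βΔS across each adjacent pair:
  87–102 m: −αΔT+βΔS = −(2.5 × 10⁻⁴)(+5.0)+(7.4 × 10⁻⁴)(-2.08) = -2.8 × 10⁻³ → UNSTABLE
  102–182 m: −αΔT+βΔS = −(2.5 × 10⁻⁴)(+1.3)+(7.4 × 10⁻⁴)(+1.45) = 7.5 × 10⁻⁴ → stable
  182–203 m: −αΔT+βΔS = −(2.5 × 10⁻⁴)(-4.1)+(7.4 × 10⁻⁴)(+0.10) = 1.1 × 10⁻³ → stable
The 87–102 m interval has Δρ < 0: lighter water underlies denser water.

87–102 m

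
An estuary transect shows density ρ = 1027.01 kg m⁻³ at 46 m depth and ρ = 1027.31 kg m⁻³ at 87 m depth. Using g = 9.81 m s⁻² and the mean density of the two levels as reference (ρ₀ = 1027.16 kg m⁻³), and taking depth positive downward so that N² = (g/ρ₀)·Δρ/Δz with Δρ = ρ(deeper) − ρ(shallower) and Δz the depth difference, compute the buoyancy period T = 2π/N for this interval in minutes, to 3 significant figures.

Δρ = 1027.31 − 1027.01 = 0.30 kg m⁻³ over Δz = 87 − 46 = 41 m.
N² = (9.81/1027.16) × (0.30/41) = 6.9882 × 10⁻⁵ s⁻².
N = √(6.9882 × 10⁻⁵) = 8.3595 × 10⁻³ rad s⁻¹, so T = 2π/N = 751.62 s = 12.527 min ≈ 12.5 min.

12.5 min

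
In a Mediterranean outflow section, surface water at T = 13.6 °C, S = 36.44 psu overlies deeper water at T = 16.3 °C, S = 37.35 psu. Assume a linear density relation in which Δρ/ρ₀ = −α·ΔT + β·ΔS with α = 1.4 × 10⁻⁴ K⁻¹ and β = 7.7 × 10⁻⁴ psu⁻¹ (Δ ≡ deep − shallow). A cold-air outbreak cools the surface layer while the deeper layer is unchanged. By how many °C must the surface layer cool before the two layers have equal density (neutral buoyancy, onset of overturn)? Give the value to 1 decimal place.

Neutral buoyancy requires Δρ = 0, i.e. −α(T_deep − T_surf′) + β(S_deep − S_surf) = 0.
T_surf′ = T_deep − (β/α)·ΔS = 16.3 − (7.7 × 10⁻⁴/1.4 × 10⁻⁴)·(+0.91) = 11.295 °C.
Cooling required: 13.6 − (11.295) = 2.305 °C.

2.3 °C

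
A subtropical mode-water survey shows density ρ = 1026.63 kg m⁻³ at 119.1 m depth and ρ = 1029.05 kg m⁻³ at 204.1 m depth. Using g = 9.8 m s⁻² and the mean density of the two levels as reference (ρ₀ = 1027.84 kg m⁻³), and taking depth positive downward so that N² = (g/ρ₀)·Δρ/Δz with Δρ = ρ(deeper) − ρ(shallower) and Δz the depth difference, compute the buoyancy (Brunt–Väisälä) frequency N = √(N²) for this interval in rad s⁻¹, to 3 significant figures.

Δρ = 1029.05 − 1026.63 = 2.42 kg m⁻³ over Δz = 204.1 − 119.1 = 85 m.
N² = (9.8/1027.84) × (2.42/85) = 2.7145 × 10⁻⁴ s⁻².
N = √(2.7145 × 10⁻⁴) = 0.016476 rad s⁻¹ ≈ 0.0165 rad s⁻¹.
N² > 0, so the interval is statically stable.

0.0165 rad s⁻¹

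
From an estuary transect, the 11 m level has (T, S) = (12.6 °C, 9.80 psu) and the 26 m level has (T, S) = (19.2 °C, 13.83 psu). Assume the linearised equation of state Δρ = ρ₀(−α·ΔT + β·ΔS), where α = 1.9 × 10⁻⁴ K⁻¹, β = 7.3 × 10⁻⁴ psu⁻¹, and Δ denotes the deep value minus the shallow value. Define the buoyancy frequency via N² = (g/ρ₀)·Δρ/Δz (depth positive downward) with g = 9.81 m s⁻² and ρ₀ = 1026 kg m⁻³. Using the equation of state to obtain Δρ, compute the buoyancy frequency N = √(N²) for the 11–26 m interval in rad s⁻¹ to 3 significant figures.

ΔT = +6.6 K, ΔS = +4.03 psu (deep − shallow).
Δρ/ρ₀ = −αΔT + βΔS = -1.254 × 10⁻³ + 2.9419 × 10⁻³ = 1.6879 × 10⁻³, so Δρ ≈ 1.732 kg m⁻³.
N² = (g/ρ₀)·Δρ/Δz = g·(Δρ/ρ₀)/Δz = 9.81 × 1.6879 × 10⁻³ / 15 = 1.1039 × 10⁻³ s⁻².
N = √(1.1039 × 10⁻³) = 0.033225 rad s⁻¹ ≈ 0.0332 rad s⁻¹.

0.0332 rad s⁻¹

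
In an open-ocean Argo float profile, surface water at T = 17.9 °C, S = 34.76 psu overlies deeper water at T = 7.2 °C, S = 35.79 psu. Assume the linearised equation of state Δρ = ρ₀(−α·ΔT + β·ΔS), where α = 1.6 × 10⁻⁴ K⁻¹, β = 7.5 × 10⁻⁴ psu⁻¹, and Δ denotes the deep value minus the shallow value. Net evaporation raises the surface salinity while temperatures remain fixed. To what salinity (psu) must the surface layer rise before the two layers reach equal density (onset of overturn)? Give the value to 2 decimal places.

38.07 psu

Neutral buoyancy requires −α(T_deep − T_surf) + β(S_deep − S_surf′) = 0.
S_surf′ = S_deep − (α/β)·ΔT = 35.79 − (1.6 × 10⁻⁴/7.5 × 10⁻⁴)·(-10.7) = 38.0727 psu.
Increase required: 38.0727 − 34.76 = 3.3127 psu.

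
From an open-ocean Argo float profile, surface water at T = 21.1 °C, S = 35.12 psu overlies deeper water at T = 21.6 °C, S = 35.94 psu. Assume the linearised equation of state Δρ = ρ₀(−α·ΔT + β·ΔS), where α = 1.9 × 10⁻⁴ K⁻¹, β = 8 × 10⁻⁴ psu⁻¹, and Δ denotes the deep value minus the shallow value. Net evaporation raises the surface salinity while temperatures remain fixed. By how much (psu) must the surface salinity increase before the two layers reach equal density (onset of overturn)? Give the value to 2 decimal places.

Neutral buoyancy requires −α(T_deep − T_surf) + β(S_deep − S_surf′) = 0.
S_surf′ = S_deep − (α/β)·ΔT = 35.94 − (1.9 × 10⁻⁴/8 × 10⁻⁴)·(+0.5) = 35.8212 psu.
Increase required: 35.8212 − 35.12 = 0.7012 psu.

0.70 psu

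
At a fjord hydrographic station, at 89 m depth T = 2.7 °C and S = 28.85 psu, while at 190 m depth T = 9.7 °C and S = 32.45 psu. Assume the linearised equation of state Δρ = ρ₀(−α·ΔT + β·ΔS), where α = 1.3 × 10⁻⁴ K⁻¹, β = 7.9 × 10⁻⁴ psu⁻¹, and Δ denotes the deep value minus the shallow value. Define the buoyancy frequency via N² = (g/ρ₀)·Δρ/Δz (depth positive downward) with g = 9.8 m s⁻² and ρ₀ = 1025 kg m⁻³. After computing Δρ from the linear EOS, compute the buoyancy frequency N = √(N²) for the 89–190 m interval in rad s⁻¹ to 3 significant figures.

ΔT = +7.0 K, ΔS = +3.60 psu (deep − shallow).
Δρ/ρ₀ = −αΔT + βΔS = -9.10 × 10⁻⁴ + 2.844 × 10⁻³ = 1.934 × 10⁻³, so Δρ ≈ 1.982 kg m⁻³.
N² = (g/ρ₀)·Δρ/Δz = g·(Δρ/ρ₀)/Δz = 9.8 × 1.934 × 10⁻³ / 101 = 1.8766 × 10⁻⁴ s⁻².
N = √(1.8766 × 10⁻⁴) = 0.013699 rad s⁻¹ ≈ 0.0137 rad s⁻¹.

0.0137 rad s⁻¹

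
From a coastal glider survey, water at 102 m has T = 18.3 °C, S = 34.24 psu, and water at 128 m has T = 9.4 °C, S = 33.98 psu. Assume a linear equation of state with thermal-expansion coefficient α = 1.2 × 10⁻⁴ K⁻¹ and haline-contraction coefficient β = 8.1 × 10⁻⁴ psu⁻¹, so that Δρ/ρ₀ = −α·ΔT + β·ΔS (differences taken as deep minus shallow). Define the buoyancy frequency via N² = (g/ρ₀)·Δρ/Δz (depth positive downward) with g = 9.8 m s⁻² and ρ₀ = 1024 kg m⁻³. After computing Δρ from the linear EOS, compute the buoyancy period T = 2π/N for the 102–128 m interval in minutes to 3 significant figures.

5.83 min

ΔT = -8.9 K, ΔS = -0.26 psu (deep − shallow).
Δρ/ρ₀ = −αΔT + βΔS = 1.068 × 10⁻³ − 2.106 × 10⁻⁴ = 8.574 × 10⁻⁴, so Δρ ≈ 0.8780 kg m⁻³.
N² = (g/ρ₀)·Δρ/Δz = g·(Δρ/ρ₀)/Δz = 9.8 × 8.574 × 10⁻⁴ / 26 = 3.2317 × 10⁻⁴ s⁻².
N = √(3.2317 × 10⁻⁴) = 0.017977 rad s⁻¹ → T = 2π/N = 349.51 s = 5.8252 min ≈ 5.83 min.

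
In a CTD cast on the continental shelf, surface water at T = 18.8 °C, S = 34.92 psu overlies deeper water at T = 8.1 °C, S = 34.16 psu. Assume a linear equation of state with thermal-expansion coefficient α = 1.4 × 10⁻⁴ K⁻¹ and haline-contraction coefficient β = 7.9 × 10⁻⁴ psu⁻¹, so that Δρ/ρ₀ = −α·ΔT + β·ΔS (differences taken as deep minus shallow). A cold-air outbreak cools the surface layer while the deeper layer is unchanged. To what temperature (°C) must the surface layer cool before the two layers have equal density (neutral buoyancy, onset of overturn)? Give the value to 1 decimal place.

12.4 °C

Neutral buoyancy requires Δρ = 0, i.e. −α(T_deep − T_surf′) + β(S_deep − S_surf) = 0.
T_surf′ = T_deep − (β/α)·ΔS = 8.1 − (7.9 × 10⁻⁴/1.4 × 10⁻⁴)·(-0.76) = 12.389 °C.
Cooling required: 18.8 − (12.389) = 6.411 °C.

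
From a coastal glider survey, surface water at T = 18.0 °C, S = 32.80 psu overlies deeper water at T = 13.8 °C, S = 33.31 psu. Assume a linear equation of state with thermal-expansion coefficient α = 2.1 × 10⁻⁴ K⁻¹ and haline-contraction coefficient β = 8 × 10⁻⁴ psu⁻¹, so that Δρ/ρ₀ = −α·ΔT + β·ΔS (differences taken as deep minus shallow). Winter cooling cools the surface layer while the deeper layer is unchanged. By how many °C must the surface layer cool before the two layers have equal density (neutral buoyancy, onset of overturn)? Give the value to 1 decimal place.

Neutral buoyancy requires Δρ = 0, i.e. −α(T_deep − T_surf′) + β(S_deep − S_surf) = 0.
T_surf′ = T_deep − (β/α)·ΔS = 13.8 − (8 × 10⁻⁴/2.1 × 10⁻⁴)·(+0.51) = 11.857 °C.
Cooling required: 18.0 − (11.857) = 6.143 °C.

6.1 °C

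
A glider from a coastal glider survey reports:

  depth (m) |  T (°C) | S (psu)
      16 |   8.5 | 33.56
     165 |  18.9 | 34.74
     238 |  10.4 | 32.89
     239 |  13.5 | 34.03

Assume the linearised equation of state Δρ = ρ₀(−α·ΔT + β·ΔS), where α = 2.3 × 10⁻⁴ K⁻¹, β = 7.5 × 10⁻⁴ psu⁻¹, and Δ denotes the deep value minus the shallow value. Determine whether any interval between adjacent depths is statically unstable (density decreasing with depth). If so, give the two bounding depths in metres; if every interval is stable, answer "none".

16–165 m

Evaluate Δρ/ρ₀ = −αΔT + βΔS across each adjacent pair:
  16–165 m: −αΔT+βΔS = −(2.3 × 10⁻⁴)(+10.4)+(7.5 × 10⁻⁴)(+1.18) = -1.5 × 10⁻³ → UNSTABLE
  165–238 m: −αΔT+βΔS = −(2.3 × 10⁻⁴)(-8.5)+(7.5 × 10⁻⁴)(-1.85) = 5.7 × 10⁻⁴ → stable
  238–239 m: −αΔT+βΔS = −(2.3 × 10⁻⁴)(+3.1)+(7.5 × 10⁻⁴)(+1.14) = 1.4 × 10⁻⁴ → stable
The 16–165 m interval has Δρ < 0: lighter water underlies denser water.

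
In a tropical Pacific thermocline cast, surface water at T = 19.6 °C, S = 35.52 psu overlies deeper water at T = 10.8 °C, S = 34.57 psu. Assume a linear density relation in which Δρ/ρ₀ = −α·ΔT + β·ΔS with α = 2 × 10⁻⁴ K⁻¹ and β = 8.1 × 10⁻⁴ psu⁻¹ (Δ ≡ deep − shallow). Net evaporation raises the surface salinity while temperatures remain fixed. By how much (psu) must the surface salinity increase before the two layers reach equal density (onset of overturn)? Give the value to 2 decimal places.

1.22 psu

Neutral buoyancy requires −α(T_deep − T_surf) + β(S_deep − S_surf′) = 0.
S_surf′ = S_deep − (α/β)·ΔT = 34.57 − (2 × 10⁻⁴/8.1 × 10⁻⁴)·(-8.8) = 36.7428 psu.
Increase required: 36.7428 − 35.52 = 1.2228 psu.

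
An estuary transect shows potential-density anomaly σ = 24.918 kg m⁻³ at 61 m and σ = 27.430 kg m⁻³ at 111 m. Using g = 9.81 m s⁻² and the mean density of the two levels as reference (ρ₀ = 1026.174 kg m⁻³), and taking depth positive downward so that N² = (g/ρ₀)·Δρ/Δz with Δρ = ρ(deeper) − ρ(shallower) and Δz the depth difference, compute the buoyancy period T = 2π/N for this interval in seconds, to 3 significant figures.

Δρ = 1027.430 − 1024.918 = 2.512 kg m⁻³ over Δz = 111 − 61 = 50 m.
N² = (9.81/1026.174) × (2.512/50) = 4.8028 × 10⁻⁴ s⁻².
N = √(4.8028 × 10⁻⁴) = 0.021915 rad s⁻¹, so T = 2π/N = 286.71 s ≈ 287 s.

287 s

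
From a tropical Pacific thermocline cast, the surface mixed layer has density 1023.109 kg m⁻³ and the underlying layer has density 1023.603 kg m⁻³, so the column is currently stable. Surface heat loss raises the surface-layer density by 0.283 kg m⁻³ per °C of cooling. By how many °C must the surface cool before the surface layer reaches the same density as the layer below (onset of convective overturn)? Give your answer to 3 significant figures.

1.75 °C

Density deficit of the surface layer: 1023.603 − 1023.109 = 0.494 kg m⁻³.
Required change = 0.494 / 0.283 = 1.75 °C.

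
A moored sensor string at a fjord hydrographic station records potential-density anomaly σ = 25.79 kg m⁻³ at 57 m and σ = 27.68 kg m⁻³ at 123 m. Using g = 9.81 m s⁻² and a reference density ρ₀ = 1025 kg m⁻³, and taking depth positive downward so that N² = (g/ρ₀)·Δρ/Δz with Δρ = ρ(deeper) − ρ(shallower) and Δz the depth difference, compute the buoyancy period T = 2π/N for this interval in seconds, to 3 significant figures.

Δρ = 1027.68 − 1025.79 = 1.89 kg m⁻³ over Δz = 123 − 57 = 66 m.
N² = (9.81/1025) × (1.89/66) = 2.7407 × 10⁻⁴ s⁻².
N = √(2.7407 × 10⁻⁴) = 0.016555 rad s⁻¹, so T = 2π/N = 379.53 s ≈ 380 s.

380 s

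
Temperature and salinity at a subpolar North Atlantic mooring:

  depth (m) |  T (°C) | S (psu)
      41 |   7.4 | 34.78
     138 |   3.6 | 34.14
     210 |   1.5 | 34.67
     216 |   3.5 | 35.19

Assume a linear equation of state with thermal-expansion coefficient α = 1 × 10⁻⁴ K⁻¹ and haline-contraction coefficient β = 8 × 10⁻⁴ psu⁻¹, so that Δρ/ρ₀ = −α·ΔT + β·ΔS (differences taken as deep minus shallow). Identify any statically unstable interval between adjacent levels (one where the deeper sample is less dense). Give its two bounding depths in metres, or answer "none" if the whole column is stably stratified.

Evaluate Δρ/ρ₀ = −αΔT + βΔS across each adjacent pair:
  41–138 m: −αΔT+βΔS = −(1 × 10⁻⁴)(-3.8)+(8 × 10⁻⁴)(-0.64) = -1.3 × 10⁻⁴ → UNSTABLE
  138–210 m: −αΔT+βΔS = −(1 × 10⁻⁴)(-2.1)+(8 × 10⁻⁴)(+0.53) = 6.3 × 10⁻⁴ → stable
  210–216 m: −αΔT+βΔS = −(1 × 10⁻⁴)(+2.0)+(8 × 10⁻⁴)(+0.52) = 2.2 × 10⁻⁴ → stable
The 41–138 m interval has Δρ < 0: lighter water underlies denser water.

41–138 m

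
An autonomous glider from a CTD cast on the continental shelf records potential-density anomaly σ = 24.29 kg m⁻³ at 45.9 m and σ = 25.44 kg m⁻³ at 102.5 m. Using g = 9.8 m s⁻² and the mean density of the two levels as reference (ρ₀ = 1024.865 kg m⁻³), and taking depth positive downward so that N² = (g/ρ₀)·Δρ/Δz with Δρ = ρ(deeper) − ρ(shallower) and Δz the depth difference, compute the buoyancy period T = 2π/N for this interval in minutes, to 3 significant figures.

7.51 min

Δρ = 1025.44 − 1024.29 = 1.15 kg m⁻³ over Δz = 102.5 − 45.9 = 56.6 m.
N² = (9.8/1024.865) × (1.15/56.6) = 1.9429 × 10⁻⁴ s⁻².
N = √(1.9429 × 10⁻⁴) = 0.013939 rad s⁻¹, so T = 2π/N = 450.76 s = 7.5127 min ≈ 7.51 min.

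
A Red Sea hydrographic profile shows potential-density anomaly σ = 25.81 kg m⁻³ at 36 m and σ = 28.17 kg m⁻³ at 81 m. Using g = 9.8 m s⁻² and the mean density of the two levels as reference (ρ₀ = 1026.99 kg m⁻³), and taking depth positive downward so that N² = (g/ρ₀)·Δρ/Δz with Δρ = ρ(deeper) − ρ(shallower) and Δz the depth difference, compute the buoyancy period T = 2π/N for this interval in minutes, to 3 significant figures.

Δρ = 1028.17 − 1025.81 = 2.36 kg m⁻³ over Δz = 81 − 36 = 45 m.
N² = (9.8/1026.99) × (2.36/45) = 5.0045 × 10⁻⁴ s⁻².
N = √(5.0045 × 10⁻⁴) = 0.022371 rad s⁻¹, so T = 2π/N = 280.86 s = 4.6810 min ≈ 4.68 min.

4.68 min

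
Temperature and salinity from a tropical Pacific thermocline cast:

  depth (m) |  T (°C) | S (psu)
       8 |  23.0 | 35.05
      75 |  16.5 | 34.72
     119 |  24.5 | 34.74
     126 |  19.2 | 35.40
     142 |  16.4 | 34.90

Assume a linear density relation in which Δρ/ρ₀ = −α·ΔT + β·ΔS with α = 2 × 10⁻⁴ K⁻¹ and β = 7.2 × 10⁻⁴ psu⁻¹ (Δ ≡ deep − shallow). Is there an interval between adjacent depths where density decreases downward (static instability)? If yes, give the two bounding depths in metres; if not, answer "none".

75–119 m

Evaluate Δρ/ρ₀ = −αΔT + βΔS across each adjacent pair:
  8–75 m: −αΔT+βΔS = −(2 × 10⁻⁴)(-6.5)+(7.2 × 10⁻⁴)(-0.33) = 1.1 × 10⁻³ → stable
  75–119 m: −αΔT+βΔS = −(2 × 10⁻⁴)(+8.0)+(7.2 × 10⁻⁴)(+0.02) = -1.6 × 10⁻³ → UNSTABLE
  119–126 m: −αΔT+βΔS = −(2 × 10⁻⁴)(-5.3)+(7.2 × 10⁻⁴)(+0.66) = 1.5 × 10⁻³ → stable
  126–142 m: −αΔT+βΔS = −(2 × 10⁻⁴)(-2.8)+(7.2 × 10⁻⁴)(-0.50) = 2.0 × 10⁻⁴ → stable
The 75–119 m interval has Δρ < 0: lighter water underlies denser water.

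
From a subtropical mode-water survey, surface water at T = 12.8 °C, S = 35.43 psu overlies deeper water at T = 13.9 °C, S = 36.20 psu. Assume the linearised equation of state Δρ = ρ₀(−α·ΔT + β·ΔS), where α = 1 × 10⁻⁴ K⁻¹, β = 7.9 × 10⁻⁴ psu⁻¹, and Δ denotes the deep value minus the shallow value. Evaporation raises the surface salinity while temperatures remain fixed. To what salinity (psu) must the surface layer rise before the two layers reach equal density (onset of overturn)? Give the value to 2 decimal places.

36.06 psu

Neutral buoyancy requires −α(T_deep − T_surf) + β(S_deep − S_surf′) = 0.
S_surf′ = S_deep − (α/β)·ΔT = 36.20 − (1 × 10⁻⁴/7.9 × 10⁻⁴)·(+1.1) = 36.0608 psu.
Increase required: 36.0608 − 35.43 = 0.6308 psu.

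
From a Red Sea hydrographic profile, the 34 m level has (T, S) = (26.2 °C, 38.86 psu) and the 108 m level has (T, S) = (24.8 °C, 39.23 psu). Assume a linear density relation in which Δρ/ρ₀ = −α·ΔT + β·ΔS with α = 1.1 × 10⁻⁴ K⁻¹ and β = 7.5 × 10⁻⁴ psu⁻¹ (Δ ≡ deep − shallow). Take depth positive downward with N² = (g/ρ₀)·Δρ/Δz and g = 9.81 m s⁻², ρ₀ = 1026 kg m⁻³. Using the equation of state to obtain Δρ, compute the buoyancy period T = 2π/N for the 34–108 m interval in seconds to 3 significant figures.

ΔT = -1.4 K, ΔS = +0.37 psu (deep − shallow).
Δρ/ρ₀ = −αΔT + βΔS = 1.54 × 10⁻⁴ + 2.775 × 10⁻⁴ = 4.315 × 10⁻⁴, so Δρ ≈ 0.4427 kg m⁻³.
N² = (g/ρ₀)·Δρ/Δz = g·(Δρ/ρ₀)/Δz = 9.81 × 4.315 × 10⁻⁴ / 74 = 5.7203 × 10⁻⁵ s⁻².
N = √(5.7203 × 10⁻⁵) = 7.5633 × 10⁻³ rad s⁻¹ → T = 2π/N = 830.75 s ≈ 831 s.

831 s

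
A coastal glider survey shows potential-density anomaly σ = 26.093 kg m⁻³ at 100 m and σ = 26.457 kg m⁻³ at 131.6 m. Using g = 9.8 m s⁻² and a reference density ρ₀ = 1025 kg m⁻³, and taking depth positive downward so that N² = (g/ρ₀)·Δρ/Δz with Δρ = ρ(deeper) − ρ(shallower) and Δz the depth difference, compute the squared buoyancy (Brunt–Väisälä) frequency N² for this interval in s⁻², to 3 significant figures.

1.10 × 10⁻⁴ s⁻²

Δρ = 1026.457 − 1026.093 = 0.364 kg m⁻³ over Δz = 131.6 − 100 = 31.6 m.
N² = (9.8/1025) × (0.364/31.6) = 1.1013 × 10⁻⁴ s⁻² ≈ 1.10 × 10⁻⁴ s⁻².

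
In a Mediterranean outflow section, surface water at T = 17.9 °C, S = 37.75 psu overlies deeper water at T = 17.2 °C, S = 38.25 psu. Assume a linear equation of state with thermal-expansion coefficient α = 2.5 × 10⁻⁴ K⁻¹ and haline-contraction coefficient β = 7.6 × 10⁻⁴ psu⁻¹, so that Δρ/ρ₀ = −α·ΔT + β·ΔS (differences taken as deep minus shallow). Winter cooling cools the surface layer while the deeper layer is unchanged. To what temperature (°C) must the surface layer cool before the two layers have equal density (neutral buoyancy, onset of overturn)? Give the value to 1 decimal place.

Neutral buoyancy requires Δρ = 0, i.e. −α(T_deep − T_surf′) + β(S_deep − S_surf) = 0.
T_surf′ = T_deep − (β/α)·ΔS = 17.2 − (7.6 × 10⁻⁴/2.5 × 10⁻⁴)·(+0.50) = 15.680 °C.
Cooling required: 17.9 − (15.680) = 2.220 °C.

15.7 °C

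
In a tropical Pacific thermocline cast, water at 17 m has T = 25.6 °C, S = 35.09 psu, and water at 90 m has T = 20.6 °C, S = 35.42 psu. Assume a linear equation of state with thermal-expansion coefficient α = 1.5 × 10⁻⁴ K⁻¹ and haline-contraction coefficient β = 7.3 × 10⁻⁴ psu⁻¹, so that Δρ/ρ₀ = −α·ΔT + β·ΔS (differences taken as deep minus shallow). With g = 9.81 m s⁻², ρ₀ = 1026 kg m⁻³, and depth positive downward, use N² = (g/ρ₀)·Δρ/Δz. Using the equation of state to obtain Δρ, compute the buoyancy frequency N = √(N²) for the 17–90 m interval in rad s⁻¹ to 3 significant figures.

0.0115 rad s⁻¹

ΔT = -5.0 K, ΔS = +0.33 psu (deep − shallow).
Δρ/ρ₀ = −αΔT + βΔS = 7.50 × 10⁻⁴ + 2.409 × 10⁻⁴ = 9.909 × 10⁻⁴, so Δρ ≈ 1.017 kg m⁻³.
N² = (g/ρ₀)·Δρ/Δz = g·(Δρ/ρ₀)/Δz = 9.81 × 9.909 × 10⁻⁴ / 73 = 1.3316 × 10⁻⁴ s⁻².
N = √(1.3316 × 10⁻⁴) = 0.011539 rad s⁻¹ ≈ 0.0115 rad s⁻¹.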